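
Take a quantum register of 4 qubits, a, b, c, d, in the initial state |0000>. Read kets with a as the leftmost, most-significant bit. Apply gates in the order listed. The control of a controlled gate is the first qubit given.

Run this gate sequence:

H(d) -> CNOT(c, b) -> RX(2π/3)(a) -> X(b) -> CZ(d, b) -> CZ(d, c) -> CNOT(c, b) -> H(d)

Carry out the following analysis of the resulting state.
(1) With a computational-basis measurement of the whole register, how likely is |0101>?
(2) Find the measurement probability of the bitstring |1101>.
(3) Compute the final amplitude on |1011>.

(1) Outcome |0101> occurs with probability 1/4.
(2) A full measurement returns |1101> with probability 3/4.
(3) |1011> carries amplitude 0 in the final state.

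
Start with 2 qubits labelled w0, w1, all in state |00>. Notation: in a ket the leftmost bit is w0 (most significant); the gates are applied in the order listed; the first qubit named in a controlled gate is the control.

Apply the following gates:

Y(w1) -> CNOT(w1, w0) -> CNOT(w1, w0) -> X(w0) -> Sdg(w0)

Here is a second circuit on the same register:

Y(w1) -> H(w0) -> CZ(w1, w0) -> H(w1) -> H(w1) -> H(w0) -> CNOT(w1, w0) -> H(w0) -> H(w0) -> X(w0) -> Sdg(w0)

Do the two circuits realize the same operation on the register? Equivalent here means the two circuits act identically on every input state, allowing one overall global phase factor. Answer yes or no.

Yes, they are equivalent — the unitaries differ by at most a global phase.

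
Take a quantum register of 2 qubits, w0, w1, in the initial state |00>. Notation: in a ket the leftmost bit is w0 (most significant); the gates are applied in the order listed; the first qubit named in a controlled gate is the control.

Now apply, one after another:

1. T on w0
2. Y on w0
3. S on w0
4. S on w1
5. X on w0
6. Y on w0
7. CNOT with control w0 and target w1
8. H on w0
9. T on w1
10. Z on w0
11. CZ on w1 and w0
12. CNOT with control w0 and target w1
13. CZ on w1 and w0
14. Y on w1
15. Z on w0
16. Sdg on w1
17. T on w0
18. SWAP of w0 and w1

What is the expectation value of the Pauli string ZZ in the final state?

In the final state, ZZ has expectation 1.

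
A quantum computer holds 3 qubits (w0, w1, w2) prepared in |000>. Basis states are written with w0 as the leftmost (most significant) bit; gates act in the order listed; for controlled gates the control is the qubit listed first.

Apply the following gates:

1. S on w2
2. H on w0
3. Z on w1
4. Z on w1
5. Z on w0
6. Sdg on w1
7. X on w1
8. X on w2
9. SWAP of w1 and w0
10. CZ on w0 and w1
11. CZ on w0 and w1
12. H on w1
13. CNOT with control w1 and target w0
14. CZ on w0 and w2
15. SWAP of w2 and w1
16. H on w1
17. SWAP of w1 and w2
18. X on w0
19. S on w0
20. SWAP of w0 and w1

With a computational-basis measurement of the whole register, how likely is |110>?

Outcome |110> occurs with probability 1/2.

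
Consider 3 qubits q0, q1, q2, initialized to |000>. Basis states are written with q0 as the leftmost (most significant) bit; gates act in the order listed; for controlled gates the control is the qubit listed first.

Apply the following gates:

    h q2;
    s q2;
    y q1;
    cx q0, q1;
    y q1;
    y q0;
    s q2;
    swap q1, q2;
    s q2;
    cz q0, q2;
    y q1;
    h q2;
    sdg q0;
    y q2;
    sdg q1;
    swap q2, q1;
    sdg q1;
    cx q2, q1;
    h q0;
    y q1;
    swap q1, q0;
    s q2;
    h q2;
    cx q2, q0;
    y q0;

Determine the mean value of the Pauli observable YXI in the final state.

The expectation value of YXI is 0.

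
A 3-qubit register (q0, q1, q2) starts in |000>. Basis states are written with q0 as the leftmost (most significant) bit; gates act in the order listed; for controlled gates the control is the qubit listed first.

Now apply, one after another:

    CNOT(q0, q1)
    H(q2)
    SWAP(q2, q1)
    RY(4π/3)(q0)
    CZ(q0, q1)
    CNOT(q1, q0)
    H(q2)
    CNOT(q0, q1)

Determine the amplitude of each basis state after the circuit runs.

The final amplitudes are -1/4 on |000>, -1/4 on |001>, -sqrt(3)/4 on |010>, -sqrt(3)/4 on |011>, -1/4 on |100>, -1/4 on |101>, sqrt(3)/4 on |110>, sqrt(3)/4 on |111>.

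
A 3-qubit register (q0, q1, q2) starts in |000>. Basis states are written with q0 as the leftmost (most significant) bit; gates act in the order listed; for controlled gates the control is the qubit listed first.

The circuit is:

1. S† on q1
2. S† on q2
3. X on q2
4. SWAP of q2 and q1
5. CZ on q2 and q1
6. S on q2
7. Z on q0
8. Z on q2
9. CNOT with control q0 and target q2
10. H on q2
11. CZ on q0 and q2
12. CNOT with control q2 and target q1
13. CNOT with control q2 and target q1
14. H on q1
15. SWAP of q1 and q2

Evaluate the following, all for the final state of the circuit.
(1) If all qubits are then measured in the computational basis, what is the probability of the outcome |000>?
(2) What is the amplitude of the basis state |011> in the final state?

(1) Outcome |000> occurs with probability 1/4.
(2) The amplitude on |011> is -1/2.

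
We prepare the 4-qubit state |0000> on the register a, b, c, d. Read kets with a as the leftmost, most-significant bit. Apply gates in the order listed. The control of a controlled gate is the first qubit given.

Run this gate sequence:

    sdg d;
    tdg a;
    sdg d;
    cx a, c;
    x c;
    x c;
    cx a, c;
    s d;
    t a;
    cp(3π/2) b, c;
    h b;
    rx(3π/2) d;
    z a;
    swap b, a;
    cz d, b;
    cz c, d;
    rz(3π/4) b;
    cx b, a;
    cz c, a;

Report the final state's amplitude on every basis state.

The resulting statevector has amplitude exp(5*I*pi/8)/2 on |0000>, -exp(I*pi/8)/2 on |0001>, exp(5*I*pi/8)/2 on |1000>, -exp(I*pi/8)/2 on |1001>, and 0 on every other basis state. Key observation: gates 2-9 undo each other exactly, leaving only the rest of the circuit to track.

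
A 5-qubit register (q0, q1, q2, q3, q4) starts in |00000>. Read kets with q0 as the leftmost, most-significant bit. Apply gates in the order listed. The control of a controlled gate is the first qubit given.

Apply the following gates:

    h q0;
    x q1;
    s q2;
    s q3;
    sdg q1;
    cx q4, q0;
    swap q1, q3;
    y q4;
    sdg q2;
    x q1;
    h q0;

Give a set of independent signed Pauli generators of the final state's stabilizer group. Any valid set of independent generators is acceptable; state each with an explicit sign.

The final state is stabilized by the group generated by +ZIIII, -IZIII, +IIZII, -IIIZI, -IIIIZ; other independent generating sets are equally valid.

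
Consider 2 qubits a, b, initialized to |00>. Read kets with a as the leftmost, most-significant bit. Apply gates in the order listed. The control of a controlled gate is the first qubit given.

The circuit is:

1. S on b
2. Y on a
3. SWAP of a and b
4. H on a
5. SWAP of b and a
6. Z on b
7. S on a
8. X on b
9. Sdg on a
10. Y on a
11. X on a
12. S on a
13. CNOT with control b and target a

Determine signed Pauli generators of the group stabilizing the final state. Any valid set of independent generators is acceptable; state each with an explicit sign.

The stabilizer group can be generated by -XX, -ZZ, among other valid generating sets.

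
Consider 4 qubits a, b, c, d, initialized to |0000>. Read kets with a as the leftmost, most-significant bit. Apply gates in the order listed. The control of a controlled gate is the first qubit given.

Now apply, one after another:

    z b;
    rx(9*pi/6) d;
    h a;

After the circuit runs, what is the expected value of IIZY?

The expectation value of IIZY is 1.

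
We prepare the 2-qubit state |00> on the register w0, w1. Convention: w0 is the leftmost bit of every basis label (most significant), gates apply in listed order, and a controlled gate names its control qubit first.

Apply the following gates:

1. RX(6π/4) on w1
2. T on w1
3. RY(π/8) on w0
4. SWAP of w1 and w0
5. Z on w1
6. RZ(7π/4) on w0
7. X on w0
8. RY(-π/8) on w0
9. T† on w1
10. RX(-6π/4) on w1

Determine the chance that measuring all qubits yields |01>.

A full measurement returns |01> with probability 1/4 - sqrt(4 - 2*sqrt(2))/16.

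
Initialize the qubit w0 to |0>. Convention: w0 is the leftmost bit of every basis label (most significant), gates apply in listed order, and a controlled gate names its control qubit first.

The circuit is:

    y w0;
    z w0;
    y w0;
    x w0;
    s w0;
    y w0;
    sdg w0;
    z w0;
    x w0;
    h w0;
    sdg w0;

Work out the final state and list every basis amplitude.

The resulting statevector has amplitude -sqrt(2)/2 on |0>, -sqrt(2)*I/2 on |1>.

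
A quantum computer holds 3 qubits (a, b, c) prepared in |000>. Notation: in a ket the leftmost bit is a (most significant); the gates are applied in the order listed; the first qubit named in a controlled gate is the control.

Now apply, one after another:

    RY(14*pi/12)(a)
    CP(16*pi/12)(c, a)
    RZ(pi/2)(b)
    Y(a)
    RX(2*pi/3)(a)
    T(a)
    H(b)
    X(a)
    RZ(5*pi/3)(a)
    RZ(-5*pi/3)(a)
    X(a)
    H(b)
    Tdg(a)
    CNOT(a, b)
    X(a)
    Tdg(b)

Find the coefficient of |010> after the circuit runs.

The amplitude on |010> is (1 - I)*(-sqrt(6) + sqrt(2)*(-1 + 2*I))/8. Key observation: gates 6-13 undo each other exactly, leaving only the rest of the circuit to track.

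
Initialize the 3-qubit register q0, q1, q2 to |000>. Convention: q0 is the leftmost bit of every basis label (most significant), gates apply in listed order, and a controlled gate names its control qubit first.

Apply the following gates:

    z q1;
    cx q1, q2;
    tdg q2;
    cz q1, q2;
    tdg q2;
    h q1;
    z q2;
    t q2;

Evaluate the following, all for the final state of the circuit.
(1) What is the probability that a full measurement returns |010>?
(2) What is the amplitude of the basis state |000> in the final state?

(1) The probability of measuring |010> is 1/2.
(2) The amplitude on |000> is sqrt(2)/2.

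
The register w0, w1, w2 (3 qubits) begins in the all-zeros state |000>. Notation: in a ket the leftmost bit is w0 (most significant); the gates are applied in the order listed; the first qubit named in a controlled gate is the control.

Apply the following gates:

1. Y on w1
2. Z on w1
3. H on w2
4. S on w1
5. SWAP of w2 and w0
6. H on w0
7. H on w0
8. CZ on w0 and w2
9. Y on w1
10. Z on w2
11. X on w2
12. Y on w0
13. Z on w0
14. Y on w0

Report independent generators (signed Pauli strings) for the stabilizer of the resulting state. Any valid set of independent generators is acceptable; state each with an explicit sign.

One valid set of independent stabilizer generators is -XII, +IZI, -IIZ (any independent generating set of the same group is equally correct).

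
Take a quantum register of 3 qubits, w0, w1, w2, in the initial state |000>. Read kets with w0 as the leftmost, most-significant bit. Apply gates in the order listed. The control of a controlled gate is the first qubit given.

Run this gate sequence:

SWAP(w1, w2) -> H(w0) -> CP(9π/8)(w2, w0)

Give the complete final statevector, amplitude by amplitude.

The final amplitudes are sqrt(2)/2 on |000>, sqrt(2)/2 on |100>, and 0 on every other basis state.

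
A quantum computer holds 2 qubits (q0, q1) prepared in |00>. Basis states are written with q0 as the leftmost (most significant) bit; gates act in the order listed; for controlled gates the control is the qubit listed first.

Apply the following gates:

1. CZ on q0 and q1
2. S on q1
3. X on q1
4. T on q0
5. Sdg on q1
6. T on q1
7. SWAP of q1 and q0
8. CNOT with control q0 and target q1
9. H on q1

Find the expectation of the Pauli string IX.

In the final state, IX has expectation -1.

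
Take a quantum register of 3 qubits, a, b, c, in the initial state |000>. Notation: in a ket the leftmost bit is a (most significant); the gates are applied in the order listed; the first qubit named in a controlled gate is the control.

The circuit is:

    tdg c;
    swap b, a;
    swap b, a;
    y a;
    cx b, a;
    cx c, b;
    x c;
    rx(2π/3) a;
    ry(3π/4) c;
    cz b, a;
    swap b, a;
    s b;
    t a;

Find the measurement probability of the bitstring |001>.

The probability of measuring |001> is 3/8 - 3*sqrt(2)/16.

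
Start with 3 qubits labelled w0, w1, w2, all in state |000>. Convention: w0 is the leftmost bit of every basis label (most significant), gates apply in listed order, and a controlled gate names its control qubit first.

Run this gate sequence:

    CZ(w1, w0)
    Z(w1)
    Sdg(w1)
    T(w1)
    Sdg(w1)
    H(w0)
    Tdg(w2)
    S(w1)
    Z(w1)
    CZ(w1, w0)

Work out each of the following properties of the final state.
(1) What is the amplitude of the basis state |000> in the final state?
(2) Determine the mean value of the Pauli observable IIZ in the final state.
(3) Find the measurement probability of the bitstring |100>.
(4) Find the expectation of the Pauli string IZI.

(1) |000> carries amplitude sqrt(2)/2 in the final state.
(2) The expectation value of IIZ is 1.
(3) A full measurement returns |100> with probability 1/2.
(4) The expectation value of IZI is 1.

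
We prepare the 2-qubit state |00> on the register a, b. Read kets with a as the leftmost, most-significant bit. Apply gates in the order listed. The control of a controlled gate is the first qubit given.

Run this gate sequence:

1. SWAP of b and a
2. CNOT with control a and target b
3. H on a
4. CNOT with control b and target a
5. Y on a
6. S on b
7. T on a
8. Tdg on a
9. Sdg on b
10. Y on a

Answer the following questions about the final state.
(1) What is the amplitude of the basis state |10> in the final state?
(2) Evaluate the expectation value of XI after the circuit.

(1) The final state's coefficient on |10> equals sqrt(2)/2. Key observation: the block from step 5 through step 10 cancels to the identity and can be dropped.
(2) The expectation value of XI is 1.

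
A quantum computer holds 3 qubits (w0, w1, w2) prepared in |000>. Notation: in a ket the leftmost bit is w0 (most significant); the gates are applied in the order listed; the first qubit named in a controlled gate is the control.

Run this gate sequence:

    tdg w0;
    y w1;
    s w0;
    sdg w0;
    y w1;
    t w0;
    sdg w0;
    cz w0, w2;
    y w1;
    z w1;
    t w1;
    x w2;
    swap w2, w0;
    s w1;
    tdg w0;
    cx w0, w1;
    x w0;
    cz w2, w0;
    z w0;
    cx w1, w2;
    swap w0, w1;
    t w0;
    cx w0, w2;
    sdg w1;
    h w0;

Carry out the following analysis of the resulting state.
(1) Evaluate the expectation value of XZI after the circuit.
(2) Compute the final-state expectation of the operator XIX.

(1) The expectation value of XZI is 1. Key observation: gates 1-6 undo each other exactly, leaving only the rest of the circuit to track.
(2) The expectation value of XIX is 0.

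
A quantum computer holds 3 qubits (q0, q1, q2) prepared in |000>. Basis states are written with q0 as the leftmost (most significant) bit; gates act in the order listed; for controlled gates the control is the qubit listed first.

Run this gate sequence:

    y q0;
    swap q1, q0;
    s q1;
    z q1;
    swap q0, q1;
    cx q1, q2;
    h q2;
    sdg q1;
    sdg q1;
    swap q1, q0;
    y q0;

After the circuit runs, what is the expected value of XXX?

The observable XXX averages to 0.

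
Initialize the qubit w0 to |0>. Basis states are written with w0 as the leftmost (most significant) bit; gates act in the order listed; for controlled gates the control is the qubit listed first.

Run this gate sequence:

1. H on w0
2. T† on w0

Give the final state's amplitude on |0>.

|0> carries amplitude sqrt(2)/2 in the final state.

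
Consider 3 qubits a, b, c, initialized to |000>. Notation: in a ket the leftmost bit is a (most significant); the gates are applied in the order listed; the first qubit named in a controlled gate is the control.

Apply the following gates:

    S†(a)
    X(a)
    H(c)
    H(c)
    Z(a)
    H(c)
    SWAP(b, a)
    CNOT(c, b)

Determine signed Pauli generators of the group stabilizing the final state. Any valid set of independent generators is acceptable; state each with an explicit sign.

The stabilizer group can be generated by +IXX, +ZII, -IZZ, among other valid generating sets.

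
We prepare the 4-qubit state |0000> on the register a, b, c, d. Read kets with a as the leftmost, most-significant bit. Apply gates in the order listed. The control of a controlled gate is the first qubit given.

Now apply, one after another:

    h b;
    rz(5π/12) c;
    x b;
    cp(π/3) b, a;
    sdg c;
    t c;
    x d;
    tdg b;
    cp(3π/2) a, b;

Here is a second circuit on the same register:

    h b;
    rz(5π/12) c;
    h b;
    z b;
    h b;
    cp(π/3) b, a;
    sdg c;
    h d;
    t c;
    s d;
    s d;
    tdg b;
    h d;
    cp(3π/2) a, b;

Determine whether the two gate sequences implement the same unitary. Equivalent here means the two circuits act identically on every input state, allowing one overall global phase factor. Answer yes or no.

Yes: on every input state the two circuits agree up to one overall phase factor.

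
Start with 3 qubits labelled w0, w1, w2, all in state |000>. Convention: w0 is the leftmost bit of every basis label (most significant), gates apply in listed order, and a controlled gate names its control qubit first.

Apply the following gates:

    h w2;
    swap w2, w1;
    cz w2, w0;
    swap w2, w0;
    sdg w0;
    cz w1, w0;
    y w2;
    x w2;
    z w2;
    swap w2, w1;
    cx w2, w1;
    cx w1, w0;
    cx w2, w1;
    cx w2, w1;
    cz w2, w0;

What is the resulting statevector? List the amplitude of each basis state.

The final amplitudes are sqrt(2)*I/2 on |000>, -sqrt(2)*I/2 on |111>, and 0 on every other basis state.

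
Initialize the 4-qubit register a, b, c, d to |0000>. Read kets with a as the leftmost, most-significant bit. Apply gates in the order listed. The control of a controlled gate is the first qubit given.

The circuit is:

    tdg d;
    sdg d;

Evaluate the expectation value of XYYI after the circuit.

The expectation value of XYYI is 0.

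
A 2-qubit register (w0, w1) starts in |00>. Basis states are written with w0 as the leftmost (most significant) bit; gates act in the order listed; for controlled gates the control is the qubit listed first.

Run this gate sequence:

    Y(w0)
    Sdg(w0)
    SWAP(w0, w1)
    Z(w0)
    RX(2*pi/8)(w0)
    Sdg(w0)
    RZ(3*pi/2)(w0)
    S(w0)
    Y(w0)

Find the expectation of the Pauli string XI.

The observable XI averages to sqrt(2)/2.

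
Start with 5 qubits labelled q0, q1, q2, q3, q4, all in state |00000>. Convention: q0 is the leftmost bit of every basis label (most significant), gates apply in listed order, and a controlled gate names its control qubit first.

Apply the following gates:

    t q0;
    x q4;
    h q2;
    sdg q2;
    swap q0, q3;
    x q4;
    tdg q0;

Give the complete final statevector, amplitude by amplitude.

The resulting statevector has amplitude sqrt(2)/2 on |00000>, -sqrt(2)*I/2 on |00100>, and 0 on every other basis state.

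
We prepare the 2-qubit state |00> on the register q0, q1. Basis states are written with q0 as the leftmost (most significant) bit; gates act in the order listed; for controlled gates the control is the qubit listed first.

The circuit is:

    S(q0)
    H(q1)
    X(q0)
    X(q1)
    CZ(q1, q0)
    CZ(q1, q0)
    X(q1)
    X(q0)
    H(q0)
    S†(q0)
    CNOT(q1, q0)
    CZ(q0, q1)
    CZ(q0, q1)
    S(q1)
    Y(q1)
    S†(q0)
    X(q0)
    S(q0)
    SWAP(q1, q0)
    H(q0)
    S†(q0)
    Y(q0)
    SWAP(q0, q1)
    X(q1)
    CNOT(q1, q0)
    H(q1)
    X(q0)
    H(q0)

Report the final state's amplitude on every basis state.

The final amplitudes are 0 on |00>, sqrt(2)/2 on |01>, 0 on |10>, -sqrt(2)/2 on |11>. Key observation: steps 3-8 multiply out to the identity, so the circuit reduces to the remaining gates.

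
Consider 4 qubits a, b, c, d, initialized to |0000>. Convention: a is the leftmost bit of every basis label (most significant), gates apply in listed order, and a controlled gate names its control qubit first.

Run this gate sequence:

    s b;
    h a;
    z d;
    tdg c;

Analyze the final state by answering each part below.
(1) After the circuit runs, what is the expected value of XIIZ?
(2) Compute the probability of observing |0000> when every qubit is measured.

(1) The observable XIIZ averages to 1.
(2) The probability of measuring |0000> is 1/2.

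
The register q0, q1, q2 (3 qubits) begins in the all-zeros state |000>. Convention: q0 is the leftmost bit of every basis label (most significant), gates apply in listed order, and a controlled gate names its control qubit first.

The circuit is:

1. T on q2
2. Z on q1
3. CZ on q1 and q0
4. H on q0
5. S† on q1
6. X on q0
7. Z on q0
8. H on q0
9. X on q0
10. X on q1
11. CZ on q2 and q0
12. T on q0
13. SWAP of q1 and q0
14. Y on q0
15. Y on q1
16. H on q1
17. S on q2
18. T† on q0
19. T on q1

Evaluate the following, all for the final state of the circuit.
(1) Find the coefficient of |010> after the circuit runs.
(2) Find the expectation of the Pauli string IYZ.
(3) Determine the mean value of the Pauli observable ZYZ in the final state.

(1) The final state's coefficient on |010> equals -sqrt(2)*exp(I*pi/4)/2.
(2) In the final state, IYZ has expectation -sqrt(2)/2.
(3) The expectation value of ZYZ is -sqrt(2)/2.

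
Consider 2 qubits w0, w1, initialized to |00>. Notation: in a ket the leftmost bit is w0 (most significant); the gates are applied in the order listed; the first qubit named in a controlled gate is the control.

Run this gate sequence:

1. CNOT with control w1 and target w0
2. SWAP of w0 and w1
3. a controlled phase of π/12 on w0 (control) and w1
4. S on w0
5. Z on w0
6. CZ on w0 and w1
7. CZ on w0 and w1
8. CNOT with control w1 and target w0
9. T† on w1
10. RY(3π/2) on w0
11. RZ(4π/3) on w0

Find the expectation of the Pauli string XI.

The expectation value of XI is 1/2. Key observation: steps 6-7 multiply out to the identity, so the circuit reduces to the remaining gates.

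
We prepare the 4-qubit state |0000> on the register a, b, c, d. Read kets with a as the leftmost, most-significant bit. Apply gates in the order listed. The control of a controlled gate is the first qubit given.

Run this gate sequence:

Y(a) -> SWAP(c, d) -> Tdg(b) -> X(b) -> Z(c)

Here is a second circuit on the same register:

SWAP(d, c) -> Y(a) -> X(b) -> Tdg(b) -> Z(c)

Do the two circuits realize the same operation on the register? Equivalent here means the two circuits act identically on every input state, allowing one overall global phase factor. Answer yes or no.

No — the two circuits implement different unitaries, even allowing a global phase.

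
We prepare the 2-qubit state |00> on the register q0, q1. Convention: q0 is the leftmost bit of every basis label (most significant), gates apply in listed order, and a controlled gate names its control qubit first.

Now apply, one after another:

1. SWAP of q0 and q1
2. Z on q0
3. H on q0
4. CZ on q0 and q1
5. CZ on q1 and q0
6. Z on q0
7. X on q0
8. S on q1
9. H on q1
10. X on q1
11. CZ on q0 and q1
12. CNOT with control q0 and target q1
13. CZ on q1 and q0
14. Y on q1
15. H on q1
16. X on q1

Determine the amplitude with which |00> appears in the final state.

The final state's coefficient on |00> equals sqrt(2)*I/2.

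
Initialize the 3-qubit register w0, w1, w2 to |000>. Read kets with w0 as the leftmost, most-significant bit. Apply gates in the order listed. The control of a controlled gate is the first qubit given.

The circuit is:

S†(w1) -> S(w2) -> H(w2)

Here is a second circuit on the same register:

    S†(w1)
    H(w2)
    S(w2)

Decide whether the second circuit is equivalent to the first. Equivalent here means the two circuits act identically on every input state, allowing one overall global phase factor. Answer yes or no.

No — the two circuits implement different unitaries, even allowing a global phase.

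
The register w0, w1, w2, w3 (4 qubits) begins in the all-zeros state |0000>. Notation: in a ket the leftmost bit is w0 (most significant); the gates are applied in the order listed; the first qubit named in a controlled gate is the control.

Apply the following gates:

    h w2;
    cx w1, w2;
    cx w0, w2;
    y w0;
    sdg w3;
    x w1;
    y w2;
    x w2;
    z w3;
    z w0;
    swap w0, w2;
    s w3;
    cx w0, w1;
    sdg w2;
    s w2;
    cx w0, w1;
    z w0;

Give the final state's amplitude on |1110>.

The final state's coefficient on |1110> equals sqrt(2)/2.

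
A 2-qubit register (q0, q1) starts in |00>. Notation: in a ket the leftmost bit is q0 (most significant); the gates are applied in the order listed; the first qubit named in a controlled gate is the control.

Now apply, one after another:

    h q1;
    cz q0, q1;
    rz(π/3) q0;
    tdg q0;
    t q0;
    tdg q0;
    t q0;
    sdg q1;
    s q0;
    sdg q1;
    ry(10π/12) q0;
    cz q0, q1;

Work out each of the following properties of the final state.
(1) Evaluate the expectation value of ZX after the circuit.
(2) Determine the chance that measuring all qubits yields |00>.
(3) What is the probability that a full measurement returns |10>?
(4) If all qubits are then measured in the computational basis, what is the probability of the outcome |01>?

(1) The expectation value of ZX is -1.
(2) A full measurement returns |00> with probability 1/4 - sqrt(3)/8.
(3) Outcome |10> occurs with probability sqrt(3)/8 + 1/4.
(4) Outcome |01> occurs with probability 1/4 - sqrt(3)/8.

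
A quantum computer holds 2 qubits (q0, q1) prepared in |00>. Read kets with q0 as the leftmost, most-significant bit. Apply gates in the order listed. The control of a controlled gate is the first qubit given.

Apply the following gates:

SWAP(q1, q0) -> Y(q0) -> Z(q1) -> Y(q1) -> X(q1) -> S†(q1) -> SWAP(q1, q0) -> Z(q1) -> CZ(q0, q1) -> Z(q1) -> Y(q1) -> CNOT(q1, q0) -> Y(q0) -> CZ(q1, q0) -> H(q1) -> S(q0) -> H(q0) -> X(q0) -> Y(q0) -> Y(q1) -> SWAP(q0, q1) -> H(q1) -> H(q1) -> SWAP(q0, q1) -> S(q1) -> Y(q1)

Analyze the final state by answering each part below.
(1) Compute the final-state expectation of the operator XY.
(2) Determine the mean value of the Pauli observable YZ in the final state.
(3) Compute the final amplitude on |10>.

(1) The observable XY averages to -1.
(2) The observable YZ averages to 0.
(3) The amplitude on |10> is -I/2.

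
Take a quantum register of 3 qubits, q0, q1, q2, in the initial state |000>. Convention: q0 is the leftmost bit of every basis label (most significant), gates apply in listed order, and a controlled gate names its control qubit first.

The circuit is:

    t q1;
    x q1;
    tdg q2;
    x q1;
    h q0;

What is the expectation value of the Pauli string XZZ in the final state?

The expectation value of XZZ is 1.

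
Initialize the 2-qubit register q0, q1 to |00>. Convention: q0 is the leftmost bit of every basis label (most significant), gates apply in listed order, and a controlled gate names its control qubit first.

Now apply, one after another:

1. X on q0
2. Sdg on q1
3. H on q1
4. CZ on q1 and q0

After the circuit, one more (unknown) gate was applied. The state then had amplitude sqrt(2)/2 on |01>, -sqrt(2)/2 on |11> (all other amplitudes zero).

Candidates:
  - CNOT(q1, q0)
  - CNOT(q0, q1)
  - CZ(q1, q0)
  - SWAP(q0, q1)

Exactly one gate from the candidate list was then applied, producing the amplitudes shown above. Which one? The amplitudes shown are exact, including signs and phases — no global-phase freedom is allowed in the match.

It was SWAP(q0, q1) that produced the state shown.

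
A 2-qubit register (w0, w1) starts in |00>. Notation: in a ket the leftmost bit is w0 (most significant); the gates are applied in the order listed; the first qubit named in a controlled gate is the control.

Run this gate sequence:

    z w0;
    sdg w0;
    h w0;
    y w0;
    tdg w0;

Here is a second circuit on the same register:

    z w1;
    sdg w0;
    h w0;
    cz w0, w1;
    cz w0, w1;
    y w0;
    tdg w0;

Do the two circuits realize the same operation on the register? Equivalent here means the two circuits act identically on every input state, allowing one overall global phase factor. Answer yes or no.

No — the two circuits implement different unitaries, even allowing a global phase.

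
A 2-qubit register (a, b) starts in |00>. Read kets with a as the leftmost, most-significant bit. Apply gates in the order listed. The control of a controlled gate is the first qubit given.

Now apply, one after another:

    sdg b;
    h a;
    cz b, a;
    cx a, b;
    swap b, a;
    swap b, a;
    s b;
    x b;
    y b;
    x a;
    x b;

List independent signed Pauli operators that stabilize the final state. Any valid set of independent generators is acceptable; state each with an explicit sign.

The final state is stabilized by the group generated by +XY, +ZZ; other independent generating sets are equally valid.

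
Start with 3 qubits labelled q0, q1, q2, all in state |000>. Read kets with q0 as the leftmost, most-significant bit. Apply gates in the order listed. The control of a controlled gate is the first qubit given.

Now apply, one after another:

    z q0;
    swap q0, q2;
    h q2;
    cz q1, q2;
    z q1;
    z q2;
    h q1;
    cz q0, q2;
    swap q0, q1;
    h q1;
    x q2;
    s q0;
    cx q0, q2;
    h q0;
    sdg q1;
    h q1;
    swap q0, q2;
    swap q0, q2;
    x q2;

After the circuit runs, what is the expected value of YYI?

In the final state, YYI has expectation 1. Key observation: the block from step 17 through step 18 cancels to the identity and can be dropped.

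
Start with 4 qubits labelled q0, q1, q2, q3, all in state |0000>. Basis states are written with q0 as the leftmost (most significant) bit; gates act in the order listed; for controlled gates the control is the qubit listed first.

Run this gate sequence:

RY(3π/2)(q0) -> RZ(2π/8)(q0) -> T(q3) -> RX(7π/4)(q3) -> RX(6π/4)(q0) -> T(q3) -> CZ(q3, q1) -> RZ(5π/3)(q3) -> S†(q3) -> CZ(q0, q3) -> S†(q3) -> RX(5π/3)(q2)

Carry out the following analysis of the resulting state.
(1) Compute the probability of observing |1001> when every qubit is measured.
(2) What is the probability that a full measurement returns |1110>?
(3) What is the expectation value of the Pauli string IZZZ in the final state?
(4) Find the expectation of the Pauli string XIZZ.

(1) Outcome |1001> occurs with probability 9/32 - 3*sqrt(2)/16.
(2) Outcome |1110> occurs with probability 0.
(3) The observable IZZZ averages to sqrt(2)/4.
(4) The expectation value of XIZZ is -sqrt(2)/4.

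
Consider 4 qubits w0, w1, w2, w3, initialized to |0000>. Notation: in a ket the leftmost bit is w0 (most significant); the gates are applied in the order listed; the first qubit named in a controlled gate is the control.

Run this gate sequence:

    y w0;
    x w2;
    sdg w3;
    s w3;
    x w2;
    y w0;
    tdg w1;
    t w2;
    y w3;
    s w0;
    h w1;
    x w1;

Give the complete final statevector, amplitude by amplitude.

After the circuit, the state carries amplitude sqrt(2)*I/2 on |0001>, sqrt(2)*I/2 on |0101>, and 0 on every other basis state. Key observation: the block from step 1 through step 6 cancels to the identity and can be dropped.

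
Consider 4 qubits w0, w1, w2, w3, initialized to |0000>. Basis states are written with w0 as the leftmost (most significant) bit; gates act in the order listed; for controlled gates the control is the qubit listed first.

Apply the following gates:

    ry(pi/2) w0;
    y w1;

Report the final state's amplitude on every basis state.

The final amplitudes are sqrt(2)*I/2 on |0100>, sqrt(2)*I/2 on |1100>, and 0 on every other basis state.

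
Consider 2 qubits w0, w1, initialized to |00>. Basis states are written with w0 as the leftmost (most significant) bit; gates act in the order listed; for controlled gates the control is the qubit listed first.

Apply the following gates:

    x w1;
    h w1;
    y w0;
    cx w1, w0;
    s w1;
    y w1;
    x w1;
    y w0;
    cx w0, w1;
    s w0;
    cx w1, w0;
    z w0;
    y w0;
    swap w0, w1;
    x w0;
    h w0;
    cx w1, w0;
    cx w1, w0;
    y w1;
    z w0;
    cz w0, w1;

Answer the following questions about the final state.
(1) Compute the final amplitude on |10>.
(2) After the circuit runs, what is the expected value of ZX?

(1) The final state's coefficient on |10> equals I/2.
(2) The observable ZX averages to -1.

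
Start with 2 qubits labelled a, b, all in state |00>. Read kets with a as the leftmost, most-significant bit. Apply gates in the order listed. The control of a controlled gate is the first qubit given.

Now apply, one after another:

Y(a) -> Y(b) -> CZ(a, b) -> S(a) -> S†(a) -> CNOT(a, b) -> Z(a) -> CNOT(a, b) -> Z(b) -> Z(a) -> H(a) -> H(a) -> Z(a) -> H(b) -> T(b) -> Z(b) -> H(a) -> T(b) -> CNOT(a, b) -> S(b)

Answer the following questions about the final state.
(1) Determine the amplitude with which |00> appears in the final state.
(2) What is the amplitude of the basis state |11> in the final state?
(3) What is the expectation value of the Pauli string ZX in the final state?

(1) |00> carries amplitude 1/2 in the final state.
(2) |11> carries amplitude -I/2 in the final state.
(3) In the final state, ZX has expectation -1.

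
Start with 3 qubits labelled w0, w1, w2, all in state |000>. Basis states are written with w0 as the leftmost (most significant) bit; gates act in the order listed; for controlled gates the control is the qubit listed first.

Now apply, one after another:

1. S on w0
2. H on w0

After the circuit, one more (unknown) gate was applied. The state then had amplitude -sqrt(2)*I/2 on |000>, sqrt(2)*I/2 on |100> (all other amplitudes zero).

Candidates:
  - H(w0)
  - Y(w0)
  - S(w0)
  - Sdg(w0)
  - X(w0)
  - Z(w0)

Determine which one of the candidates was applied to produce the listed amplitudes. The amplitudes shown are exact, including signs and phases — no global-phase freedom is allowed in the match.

It was Y(w0) that produced the state shown.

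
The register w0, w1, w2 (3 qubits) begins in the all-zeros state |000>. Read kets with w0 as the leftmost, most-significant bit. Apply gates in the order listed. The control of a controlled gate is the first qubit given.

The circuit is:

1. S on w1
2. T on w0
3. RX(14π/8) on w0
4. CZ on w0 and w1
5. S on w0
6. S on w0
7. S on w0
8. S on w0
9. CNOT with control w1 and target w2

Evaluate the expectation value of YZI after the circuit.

In the final state, YZI has expectation sqrt(2)/2. Key observation: steps 5-8 multiply out to the identity, so the circuit reduces to the remaining gates.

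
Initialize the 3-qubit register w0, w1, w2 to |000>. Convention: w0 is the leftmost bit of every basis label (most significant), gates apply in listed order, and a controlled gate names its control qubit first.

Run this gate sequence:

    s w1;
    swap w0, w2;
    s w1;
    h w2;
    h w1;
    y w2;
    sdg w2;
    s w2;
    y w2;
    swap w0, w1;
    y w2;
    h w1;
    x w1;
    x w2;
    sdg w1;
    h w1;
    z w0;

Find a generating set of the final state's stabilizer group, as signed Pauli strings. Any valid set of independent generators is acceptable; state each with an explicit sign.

The stabilizer group can be generated by -XII, +IYI, -IIX, among other valid generating sets.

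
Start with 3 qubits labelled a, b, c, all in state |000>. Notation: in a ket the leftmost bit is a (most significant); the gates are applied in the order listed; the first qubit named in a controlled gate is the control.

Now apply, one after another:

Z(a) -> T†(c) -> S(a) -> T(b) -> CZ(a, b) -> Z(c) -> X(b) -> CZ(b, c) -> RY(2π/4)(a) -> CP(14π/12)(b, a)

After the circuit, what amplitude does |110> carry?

|110> carries amplitude -sqrt(2)*exp(I*pi/6)/2 in the final state.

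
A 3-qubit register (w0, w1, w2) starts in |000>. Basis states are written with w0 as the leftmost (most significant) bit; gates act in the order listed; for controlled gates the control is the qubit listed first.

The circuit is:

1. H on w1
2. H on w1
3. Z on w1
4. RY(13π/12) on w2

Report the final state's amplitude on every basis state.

The resulting statevector has amplitude -sqrt(sqrt(2) + 2)/4 + sqrt(6 - 3*sqrt(2))/4 on |000>, sqrt(2 - sqrt(2))/4 + sqrt(3*sqrt(2) + 6)/4 on |001>, and 0 on every other basis state. Key observation: steps 1-2 multiply out to the identity, so the circuit reduces to the remaining gates.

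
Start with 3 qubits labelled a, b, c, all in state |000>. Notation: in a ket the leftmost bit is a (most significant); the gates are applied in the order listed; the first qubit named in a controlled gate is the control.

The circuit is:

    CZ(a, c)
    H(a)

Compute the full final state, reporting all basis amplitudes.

The resulting statevector has amplitude sqrt(2)/2 on |000>, sqrt(2)/2 on |100>, and 0 on every other basis state.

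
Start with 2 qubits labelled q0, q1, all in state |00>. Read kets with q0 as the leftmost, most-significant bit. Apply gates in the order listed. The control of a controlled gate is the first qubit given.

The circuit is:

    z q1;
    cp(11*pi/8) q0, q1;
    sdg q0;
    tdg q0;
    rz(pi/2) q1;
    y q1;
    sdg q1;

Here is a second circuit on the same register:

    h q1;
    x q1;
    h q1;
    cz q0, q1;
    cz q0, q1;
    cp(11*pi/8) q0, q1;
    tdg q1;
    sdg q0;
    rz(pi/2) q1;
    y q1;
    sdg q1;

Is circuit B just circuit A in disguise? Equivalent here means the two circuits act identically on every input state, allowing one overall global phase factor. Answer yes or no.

No, they are not equivalent — no single phase factor reconciles the two unitaries.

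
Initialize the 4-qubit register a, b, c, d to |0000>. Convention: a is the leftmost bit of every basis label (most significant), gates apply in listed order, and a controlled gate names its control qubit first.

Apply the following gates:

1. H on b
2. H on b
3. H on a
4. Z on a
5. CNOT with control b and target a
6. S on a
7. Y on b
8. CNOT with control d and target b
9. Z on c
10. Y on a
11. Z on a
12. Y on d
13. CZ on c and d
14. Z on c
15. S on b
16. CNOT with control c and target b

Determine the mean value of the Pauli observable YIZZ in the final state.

In the final state, YIZZ has expectation -1. Key observation: steps 1-2 multiply out to the identity, so the circuit reduces to the remaining gates.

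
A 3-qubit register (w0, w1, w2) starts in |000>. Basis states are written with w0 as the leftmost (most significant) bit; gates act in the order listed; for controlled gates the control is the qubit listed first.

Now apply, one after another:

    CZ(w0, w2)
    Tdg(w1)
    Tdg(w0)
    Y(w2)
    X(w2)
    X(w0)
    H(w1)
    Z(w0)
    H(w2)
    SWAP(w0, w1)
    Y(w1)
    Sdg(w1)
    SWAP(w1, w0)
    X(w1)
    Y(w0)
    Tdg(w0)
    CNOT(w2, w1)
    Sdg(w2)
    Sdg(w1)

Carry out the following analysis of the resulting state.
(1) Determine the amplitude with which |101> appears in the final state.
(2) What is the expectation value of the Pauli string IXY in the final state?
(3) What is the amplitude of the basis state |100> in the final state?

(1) The amplitude on |101> is exp(3*I*pi/4)/2.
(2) In the final state, IXY has expectation 0.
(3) The amplitude on |100> is -exp(I*pi/4)/2.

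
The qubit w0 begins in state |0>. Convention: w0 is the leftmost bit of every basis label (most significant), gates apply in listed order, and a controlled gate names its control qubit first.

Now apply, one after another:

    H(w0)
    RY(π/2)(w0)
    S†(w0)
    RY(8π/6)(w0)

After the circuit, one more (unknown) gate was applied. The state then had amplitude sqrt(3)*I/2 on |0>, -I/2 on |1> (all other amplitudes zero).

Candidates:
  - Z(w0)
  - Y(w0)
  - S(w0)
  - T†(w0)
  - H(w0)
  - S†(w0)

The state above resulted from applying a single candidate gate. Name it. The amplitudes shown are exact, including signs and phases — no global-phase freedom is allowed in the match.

It was Z(w0) that produced the state shown.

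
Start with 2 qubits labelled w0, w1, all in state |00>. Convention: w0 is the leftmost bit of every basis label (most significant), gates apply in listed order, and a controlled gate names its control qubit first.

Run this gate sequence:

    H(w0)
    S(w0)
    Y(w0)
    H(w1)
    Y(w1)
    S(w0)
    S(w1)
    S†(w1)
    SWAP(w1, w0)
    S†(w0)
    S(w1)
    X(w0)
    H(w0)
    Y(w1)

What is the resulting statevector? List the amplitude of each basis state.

The final amplitudes are sqrt(2)*(-1 + I)/4 on |00>, sqrt(2)*(1 + I)/4 on |01>, sqrt(2)*(-1 - I)/4 on |10>, sqrt(2)*(-1 + I)/4 on |11>.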